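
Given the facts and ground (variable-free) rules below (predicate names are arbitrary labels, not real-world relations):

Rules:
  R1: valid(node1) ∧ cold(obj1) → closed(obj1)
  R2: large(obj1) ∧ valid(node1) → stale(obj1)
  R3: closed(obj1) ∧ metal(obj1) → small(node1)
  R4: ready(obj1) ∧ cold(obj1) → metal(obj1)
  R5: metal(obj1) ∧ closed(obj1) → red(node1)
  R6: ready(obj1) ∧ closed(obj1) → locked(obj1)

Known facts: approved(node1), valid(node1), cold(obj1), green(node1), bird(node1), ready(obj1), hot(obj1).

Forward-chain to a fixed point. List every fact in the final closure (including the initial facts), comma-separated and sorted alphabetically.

approved(node1), bird(node1), closed(obj1), cold(obj1), green(node1), hot(obj1), locked(obj1), metal(obj1), ready(obj1), red(node1), small(node1), valid(node1)

Round 1: R1 [valid(node1) ∧ cold(obj1) → closed(obj1)]; R4 [ready(obj1) ∧ cold(obj1) → metal(obj1)]. New: closed(obj1), metal(obj1).
Round 2: R3 [closed(obj1) ∧ metal(obj1) → small(node1)]; R5 [metal(obj1) ∧ closed(obj1) → red(node1)]; R6 [ready(obj1) ∧ closed(obj1) → locked(obj1)]. New: small(node1), red(node1), locked(obj1).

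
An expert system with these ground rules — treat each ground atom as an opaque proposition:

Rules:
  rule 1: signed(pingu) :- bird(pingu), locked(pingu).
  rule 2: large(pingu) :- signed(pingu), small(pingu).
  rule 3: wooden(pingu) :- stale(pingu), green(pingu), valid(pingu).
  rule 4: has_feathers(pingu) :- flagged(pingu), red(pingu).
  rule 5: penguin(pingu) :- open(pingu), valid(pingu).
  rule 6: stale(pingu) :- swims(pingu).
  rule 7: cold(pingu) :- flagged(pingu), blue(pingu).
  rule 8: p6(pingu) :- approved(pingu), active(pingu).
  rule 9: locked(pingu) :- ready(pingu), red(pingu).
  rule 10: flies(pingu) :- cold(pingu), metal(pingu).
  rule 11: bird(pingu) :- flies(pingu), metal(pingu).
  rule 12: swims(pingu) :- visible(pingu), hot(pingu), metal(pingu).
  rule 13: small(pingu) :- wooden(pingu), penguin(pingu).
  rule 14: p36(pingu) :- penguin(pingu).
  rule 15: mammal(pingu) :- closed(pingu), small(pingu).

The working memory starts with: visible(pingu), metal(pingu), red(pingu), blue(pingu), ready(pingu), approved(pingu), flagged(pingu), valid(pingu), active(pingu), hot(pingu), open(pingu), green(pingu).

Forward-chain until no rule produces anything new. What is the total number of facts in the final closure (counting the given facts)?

26

Round 1 fires rule 4, rule 5, rule 7, rule 8, rule 9, rule 12, giving has_feathers(pingu), penguin(pingu), cold(pingu), p6(pingu), locked(pingu), swims(pingu).
Round 2 fires rule 6, rule 10, rule 14, giving stale(pingu), flies(pingu), p36(pingu).
Round 3 fires rule 3, rule 11, giving wooden(pingu), bird(pingu).
Round 4 fires rule 1, rule 13, giving signed(pingu), small(pingu).
Round 5 fires rule 2, giving large(pingu).
Closure: {active(pingu), approved(pingu), bird(pingu), blue(pingu), cold(pingu), flagged(pingu), flies(pingu), green(pingu), has_feathers(pingu), hot(pingu), large(pingu), locked(pingu), metal(pingu), open(pingu), p36(pingu), p6(pingu), penguin(pingu), ready(pingu), red(pingu), signed(pingu), small(pingu), stale(pingu), swims(pingu), valid(pingu), visible(pingu), wooden(pingu)} — 26 facts.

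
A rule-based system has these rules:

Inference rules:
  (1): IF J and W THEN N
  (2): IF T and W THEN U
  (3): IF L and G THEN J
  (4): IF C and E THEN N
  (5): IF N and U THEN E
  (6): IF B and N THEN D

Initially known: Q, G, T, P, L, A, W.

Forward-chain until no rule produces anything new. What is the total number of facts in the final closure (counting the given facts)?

Round 1: (2) [IF T and W THEN U]; (3) [IF L and G THEN J]. New: U, J.
Round 2: (1) [IF J and W THEN N]. New: N.
Round 3: (5) [IF N and U THEN E]. New: E.
Closure: {A, E, G, J, L, N, P, Q, T, U, W} — 11 facts.

11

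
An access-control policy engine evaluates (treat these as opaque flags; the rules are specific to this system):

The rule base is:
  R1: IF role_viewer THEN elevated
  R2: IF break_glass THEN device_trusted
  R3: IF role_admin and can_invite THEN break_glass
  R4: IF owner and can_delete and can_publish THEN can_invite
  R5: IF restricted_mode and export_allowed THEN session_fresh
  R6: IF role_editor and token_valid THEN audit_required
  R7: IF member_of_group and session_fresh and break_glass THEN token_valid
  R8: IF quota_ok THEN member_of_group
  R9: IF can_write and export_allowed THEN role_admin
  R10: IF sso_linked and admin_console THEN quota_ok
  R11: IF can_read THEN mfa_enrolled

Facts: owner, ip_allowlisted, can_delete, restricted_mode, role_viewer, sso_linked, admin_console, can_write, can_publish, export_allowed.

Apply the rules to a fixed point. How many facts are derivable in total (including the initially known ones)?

19

[1] R1 [IF role_viewer THEN elevated]; R4 [IF owner and can_delete and can_publish THEN can_invite]; R5 [IF restricted_mode and export_allowed THEN session_fresh]; R9 [IF can_write and export_allowed THEN role_admin]; R10 [IF sso_linked and admin_console THEN quota_ok]. ⇒ new: elevated, can_invite, session_fresh, role_admin, quota_ok.
[2] R3 [IF role_admin and can_invite THEN break_glass]; R8 [IF quota_ok THEN member_of_group]. ⇒ new: break_glass, member_of_group.
[3] R2 [IF break_glass THEN device_trusted]; R7 [IF member_of_group and session_fresh and break_glass THEN token_valid]. ⇒ new: device_trusted, token_valid.
Closure: {admin_console, break_glass, can_delete, can_invite, can_publish, can_write, device_trusted, elevated, export_allowed, ip_allowlisted, member_of_group, owner, quota_ok, restricted_mode, role_admin, role_viewer, session_fresh, sso_linked, token_valid} — 19 facts.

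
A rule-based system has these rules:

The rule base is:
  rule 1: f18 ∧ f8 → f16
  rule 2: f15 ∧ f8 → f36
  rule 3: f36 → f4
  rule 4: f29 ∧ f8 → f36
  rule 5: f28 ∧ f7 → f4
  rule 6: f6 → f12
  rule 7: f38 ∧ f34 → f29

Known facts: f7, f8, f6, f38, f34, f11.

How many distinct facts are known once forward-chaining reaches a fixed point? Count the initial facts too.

Round 1: rule 6 [f6 → f12]; rule 7 [f38 ∧ f34 → f29]. Adds f12, f29.
Round 2: rule 4 [f29 ∧ f8 → f36]. Adds f36.
Round 3: rule 3 [f36 → f4]. Adds f4.
Closure: {f11, f12, f29, f34, f36, f38, f4, f6, f7, f8} — 10 facts.

10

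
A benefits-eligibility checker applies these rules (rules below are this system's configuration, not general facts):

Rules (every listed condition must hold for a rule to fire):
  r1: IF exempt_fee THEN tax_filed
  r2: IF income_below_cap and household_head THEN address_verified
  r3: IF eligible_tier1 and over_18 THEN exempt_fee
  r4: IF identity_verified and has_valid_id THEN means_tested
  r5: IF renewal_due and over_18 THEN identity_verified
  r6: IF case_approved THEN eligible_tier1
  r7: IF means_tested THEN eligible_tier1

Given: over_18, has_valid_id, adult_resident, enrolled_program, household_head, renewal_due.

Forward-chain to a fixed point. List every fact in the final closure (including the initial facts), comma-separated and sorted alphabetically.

adult_resident, eligible_tier1, enrolled_program, exempt_fee, has_valid_id, household_head, identity_verified, means_tested, over_18, renewal_due, tax_filed

Round 1: r5 [IF renewal_due and over_18 THEN identity_verified]. New: identity_verified.
Round 2: r4 [IF identity_verified and has_valid_id THEN means_tested]. New: means_tested.
Round 3: r7 [IF means_tested THEN eligible_tier1]. New: eligible_tier1.
Round 4: r3 [IF eligible_tier1 and over_18 THEN exempt_fee]. New: exempt_fee.
Round 5: r1 [IF exempt_fee THEN tax_filed]. New: tax_filed.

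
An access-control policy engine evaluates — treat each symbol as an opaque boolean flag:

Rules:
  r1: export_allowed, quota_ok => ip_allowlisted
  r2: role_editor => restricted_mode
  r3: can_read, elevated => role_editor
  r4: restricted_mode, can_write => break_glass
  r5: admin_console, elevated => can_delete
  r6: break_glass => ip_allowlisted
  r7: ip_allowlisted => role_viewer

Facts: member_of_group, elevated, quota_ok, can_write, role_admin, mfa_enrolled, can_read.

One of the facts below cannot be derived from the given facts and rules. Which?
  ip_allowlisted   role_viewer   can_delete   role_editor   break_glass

Round 1 — r3, derive role_editor.
Round 2 — r2, derive restricted_mode.
Round 3 — r4, derive break_glass.
Round 4 — r6, derive ip_allowlisted.
Round 5 — r7, derive role_viewer.
Derived: role_editor (round 1), role_viewer (round 5), ip_allowlisted (round 4), break_glass (round 3). can_delete never appears in any round.

can_delete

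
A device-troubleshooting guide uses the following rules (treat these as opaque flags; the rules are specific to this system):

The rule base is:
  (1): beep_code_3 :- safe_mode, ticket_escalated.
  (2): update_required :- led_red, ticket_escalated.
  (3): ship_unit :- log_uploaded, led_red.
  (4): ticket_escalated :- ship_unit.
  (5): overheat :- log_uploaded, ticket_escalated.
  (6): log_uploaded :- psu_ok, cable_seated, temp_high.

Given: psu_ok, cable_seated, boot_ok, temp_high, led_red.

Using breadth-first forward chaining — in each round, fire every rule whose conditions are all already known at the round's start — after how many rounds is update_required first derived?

Round 1: (6) [log_uploaded :- psu_ok, cable_seated, temp_high.]. Adds log_uploaded.
Round 2: (3) [ship_unit :- log_uploaded, led_red.]. Adds ship_unit.
Round 3: (4) [ticket_escalated :- ship_unit.]. Adds ticket_escalated.
Round 4: (2) [update_required :- led_red, ticket_escalated.]; (5) [overheat :- log_uploaded, ticket_escalated.]. Adds update_required, overheat.
update_required first appears in round 4.

4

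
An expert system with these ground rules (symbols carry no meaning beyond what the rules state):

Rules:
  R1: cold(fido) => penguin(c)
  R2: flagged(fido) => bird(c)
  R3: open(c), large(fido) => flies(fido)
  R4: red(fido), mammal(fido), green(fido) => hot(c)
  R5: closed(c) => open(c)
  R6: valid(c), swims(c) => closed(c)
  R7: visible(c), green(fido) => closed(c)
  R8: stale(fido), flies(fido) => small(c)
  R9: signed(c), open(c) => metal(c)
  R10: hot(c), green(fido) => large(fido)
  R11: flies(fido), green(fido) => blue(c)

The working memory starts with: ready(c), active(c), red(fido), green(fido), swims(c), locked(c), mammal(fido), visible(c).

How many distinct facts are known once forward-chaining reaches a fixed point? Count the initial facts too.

Round 1: R4 [red(fido), mammal(fido), green(fido) => hot(c)]; R7 [visible(c), green(fido) => closed(c)]. Adds hot(c), closed(c).
Round 2: R5 [closed(c) => open(c)]; R10 [hot(c), green(fido) => large(fido)]. Adds open(c), large(fido).
Round 3: R3 [open(c), large(fido) => flies(fido)]. Adds flies(fido).
Round 4: R11 [flies(fido), green(fido) => blue(c)]. Adds blue(c).
Closure: {active(c), blue(c), closed(c), flies(fido), green(fido), hot(c), large(fido), locked(c), mammal(fido), open(c), ready(c), red(fido), swims(c), visible(c)} — 14 facts.

14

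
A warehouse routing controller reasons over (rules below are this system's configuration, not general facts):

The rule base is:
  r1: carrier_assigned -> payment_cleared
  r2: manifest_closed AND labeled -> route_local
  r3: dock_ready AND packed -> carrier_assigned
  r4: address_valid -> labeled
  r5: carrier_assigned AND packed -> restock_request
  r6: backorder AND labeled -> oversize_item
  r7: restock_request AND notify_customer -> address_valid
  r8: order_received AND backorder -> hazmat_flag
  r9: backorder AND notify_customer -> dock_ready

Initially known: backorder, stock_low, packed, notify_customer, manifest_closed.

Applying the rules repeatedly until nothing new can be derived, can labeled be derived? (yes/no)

yes

[1] r9 [backorder AND notify_customer -> dock_ready]. ⇒ new: dock_ready.
[2] r3 [dock_ready AND packed -> carrier_assigned]. ⇒ new: carrier_assigned.
[3] r1 [carrier_assigned -> payment_cleared]; r5 [carrier_assigned AND packed -> restock_request]. ⇒ new: payment_cleared, restock_request.
[4] r7 [restock_request AND notify_customer -> address_valid]. ⇒ new: address_valid.
[5] r4 [address_valid -> labeled]. ⇒ new: labeled.
[6] r2 [manifest_closed AND labeled -> route_local]; r6 [backorder AND labeled -> oversize_item]. ⇒ new: route_local, oversize_item.
labeled appears in round 5, so it is derivable.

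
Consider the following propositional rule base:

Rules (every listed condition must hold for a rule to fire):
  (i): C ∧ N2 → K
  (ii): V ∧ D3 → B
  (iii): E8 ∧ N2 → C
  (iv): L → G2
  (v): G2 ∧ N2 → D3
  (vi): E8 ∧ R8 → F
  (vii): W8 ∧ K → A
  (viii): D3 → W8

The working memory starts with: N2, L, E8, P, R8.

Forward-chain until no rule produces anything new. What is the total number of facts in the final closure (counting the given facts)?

Round 1 — (iii), (iv), (vi), derive C, G2, F.
Round 2 — (i), (v), derive K, D3.
Round 3 — (viii), derive W8.
Round 4 — (vii), derive A.
Closure: {A, C, D3, E8, F, G2, K, L, N2, P, R8, W8} — 12 facts.

12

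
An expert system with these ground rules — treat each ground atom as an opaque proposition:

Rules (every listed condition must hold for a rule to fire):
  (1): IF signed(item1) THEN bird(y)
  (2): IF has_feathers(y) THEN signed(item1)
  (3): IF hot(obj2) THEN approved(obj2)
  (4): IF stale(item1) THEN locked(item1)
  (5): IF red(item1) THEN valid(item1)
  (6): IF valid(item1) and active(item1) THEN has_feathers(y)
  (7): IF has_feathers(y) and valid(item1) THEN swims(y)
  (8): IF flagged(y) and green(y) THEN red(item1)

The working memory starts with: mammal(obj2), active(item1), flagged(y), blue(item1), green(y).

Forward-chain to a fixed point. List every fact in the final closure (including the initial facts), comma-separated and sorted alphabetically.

Round 1: (8) [IF flagged(y) and green(y) THEN red(item1)]. Adds red(item1).
Round 2: (5) [IF red(item1) THEN valid(item1)]. Adds valid(item1).
Round 3: (6) [IF valid(item1) and active(item1) THEN has_feathers(y)]. Adds has_feathers(y).
Round 4: (2) [IF has_feathers(y) THEN signed(item1)]; (7) [IF has_feathers(y) and valid(item1) THEN swims(y)]. Adds signed(item1), swims(y).
Round 5: (1) [IF signed(item1) THEN bird(y)]. Adds bird(y).

active(item1), bird(y), blue(item1), flagged(y), green(y), has_feathers(y), mammal(obj2), red(item1), signed(item1), swims(y), valid(item1)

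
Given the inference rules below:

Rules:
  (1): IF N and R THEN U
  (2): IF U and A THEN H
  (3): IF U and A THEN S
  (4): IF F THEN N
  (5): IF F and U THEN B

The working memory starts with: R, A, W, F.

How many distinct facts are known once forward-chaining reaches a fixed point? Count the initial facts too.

9

Round 1: (4) [IF F THEN N]. New: N.
Round 2: (1) [IF N and R THEN U]. New: U.
Round 3: (2) [IF U and A THEN H]; (3) [IF U and A THEN S]; (5) [IF F and U THEN B]. New: H, S, B.
Closure: {A, B, F, H, N, R, S, U, W} — 9 facts.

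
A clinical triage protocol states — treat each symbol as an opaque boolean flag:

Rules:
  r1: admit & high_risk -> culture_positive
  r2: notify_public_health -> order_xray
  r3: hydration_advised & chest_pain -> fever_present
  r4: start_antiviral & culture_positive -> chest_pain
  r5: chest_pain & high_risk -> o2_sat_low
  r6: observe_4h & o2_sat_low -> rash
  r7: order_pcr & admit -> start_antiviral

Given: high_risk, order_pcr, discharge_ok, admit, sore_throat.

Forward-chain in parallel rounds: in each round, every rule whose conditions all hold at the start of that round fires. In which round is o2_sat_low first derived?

3

Round 1 fires r1, r7, giving culture_positive, start_antiviral.
Round 2 fires r4, giving chest_pain.
Round 3 fires r5, giving o2_sat_low.
o2_sat_low first appears in round 3.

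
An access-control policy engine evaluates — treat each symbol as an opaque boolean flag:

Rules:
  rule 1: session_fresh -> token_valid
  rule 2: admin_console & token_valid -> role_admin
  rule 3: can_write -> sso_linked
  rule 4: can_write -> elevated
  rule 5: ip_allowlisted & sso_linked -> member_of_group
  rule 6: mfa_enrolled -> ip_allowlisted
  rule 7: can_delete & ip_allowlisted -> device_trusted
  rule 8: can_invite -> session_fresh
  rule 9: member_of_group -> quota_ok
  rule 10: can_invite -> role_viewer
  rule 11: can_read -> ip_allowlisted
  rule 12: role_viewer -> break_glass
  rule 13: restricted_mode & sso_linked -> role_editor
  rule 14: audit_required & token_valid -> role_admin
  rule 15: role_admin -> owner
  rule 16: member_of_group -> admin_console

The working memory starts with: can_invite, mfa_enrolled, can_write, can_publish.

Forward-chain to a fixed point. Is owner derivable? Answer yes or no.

yes

Round 1 — rule 3, rule 4, rule 6, rule 8, rule 10, derive sso_linked, elevated, ip_allowlisted, session_fresh, role_viewer.
Round 2 — rule 1, rule 5, rule 12, derive token_valid, member_of_group, break_glass.
Round 3 — rule 9, rule 16, derive quota_ok, admin_console.
Round 4 — rule 2, derive role_admin.
Round 5 — rule 15, derive owner.
owner appears in round 5, so it is derivable.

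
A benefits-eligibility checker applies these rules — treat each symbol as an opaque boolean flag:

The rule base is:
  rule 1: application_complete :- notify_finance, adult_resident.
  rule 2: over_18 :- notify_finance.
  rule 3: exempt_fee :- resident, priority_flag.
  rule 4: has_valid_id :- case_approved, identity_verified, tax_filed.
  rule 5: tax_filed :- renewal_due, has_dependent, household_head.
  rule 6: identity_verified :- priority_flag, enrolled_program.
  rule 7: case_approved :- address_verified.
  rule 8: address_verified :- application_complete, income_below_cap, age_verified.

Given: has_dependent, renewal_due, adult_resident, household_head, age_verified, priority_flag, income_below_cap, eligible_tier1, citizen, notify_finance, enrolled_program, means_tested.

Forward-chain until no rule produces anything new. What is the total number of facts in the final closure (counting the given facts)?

19

Round 1: rule 1 [application_complete :- notify_finance, adult_resident.]; rule 2 [over_18 :- notify_finance.]; rule 5 [tax_filed :- renewal_due, has_dependent, household_head.]; rule 6 [identity_verified :- priority_flag, enrolled_program.]. Adds application_complete, over_18, tax_filed, identity_verified.
Round 2: rule 8 [address_verified :- application_complete, income_below_cap, age_verified.]. Adds address_verified.
Round 3: rule 7 [case_approved :- address_verified.]. Adds case_approved.
Round 4: rule 4 [has_valid_id :- case_approved, identity_verified, tax_filed.]. Adds has_valid_id.
Closure: {address_verified, adult_resident, age_verified, application_complete, case_approved, citizen, eligible_tier1, enrolled_program, has_dependent, has_valid_id, household_head, identity_verified, income_below_cap, means_tested, notify_finance, over_18, priority_flag, renewal_due, tax_filed} — 19 facts.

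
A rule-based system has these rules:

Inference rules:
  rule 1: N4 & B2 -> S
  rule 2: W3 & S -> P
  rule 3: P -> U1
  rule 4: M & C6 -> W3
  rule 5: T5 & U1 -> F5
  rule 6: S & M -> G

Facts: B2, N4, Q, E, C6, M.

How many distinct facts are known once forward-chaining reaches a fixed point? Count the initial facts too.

Round 1: rule 1 [N4 & B2 -> S]; rule 4 [M & C6 -> W3]. New: S, W3.
Round 2: rule 2 [W3 & S -> P]; rule 6 [S & M -> G]. New: P, G.
Round 3: rule 3 [P -> U1]. New: U1.
Closure: {B2, C6, E, G, M, N4, P, Q, S, U1, W3} — 11 facts.

11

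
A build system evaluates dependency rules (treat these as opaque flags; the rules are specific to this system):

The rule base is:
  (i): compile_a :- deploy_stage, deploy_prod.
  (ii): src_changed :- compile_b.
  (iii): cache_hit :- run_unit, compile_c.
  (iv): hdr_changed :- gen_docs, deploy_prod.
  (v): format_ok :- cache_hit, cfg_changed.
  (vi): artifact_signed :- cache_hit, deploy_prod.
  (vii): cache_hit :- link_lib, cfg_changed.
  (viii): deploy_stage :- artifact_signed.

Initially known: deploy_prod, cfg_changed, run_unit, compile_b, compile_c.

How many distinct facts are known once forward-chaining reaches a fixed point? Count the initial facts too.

11

Round 1: (ii) [src_changed :- compile_b.]; (iii) [cache_hit :- run_unit, compile_c.]. New: src_changed, cache_hit.
Round 2: (v) [format_ok :- cache_hit, cfg_changed.]; (vi) [artifact_signed :- cache_hit, deploy_prod.]. New: format_ok, artifact_signed.
Round 3: (viii) [deploy_stage :- artifact_signed.]. New: deploy_stage.
Round 4: (i) [compile_a :- deploy_stage, deploy_prod.]. New: compile_a.
Closure: {artifact_signed, cache_hit, cfg_changed, compile_a, compile_b, compile_c, deploy_prod, deploy_stage, format_ok, run_unit, src_changed} — 11 facts.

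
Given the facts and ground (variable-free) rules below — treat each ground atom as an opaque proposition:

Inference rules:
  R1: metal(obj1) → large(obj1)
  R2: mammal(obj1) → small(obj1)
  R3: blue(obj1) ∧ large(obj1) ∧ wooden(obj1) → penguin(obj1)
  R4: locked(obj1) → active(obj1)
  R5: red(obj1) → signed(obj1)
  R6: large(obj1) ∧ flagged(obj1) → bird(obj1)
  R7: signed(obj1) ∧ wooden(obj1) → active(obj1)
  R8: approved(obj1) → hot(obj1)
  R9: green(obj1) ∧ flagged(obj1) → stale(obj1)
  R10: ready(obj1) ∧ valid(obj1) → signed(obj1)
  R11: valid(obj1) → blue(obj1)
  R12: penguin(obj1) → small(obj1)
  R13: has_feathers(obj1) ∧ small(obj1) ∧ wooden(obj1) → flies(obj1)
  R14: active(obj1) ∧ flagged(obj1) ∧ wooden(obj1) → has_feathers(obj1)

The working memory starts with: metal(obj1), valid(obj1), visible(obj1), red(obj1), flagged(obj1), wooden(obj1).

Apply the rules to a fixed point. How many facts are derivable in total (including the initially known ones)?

[1] R1 [metal(obj1) → large(obj1)]; R5 [red(obj1) → signed(obj1)]; R11 [valid(obj1) → blue(obj1)]. ⇒ new: large(obj1), signed(obj1), blue(obj1).
[2] R3 [blue(obj1) ∧ large(obj1) ∧ wooden(obj1) → penguin(obj1)]; R6 [large(obj1) ∧ flagged(obj1) → bird(obj1)]; R7 [signed(obj1) ∧ wooden(obj1) → active(obj1)]. ⇒ new: penguin(obj1), bird(obj1), active(obj1).
[3] R12 [penguin(obj1) → small(obj1)]; R14 [active(obj1) ∧ flagged(obj1) ∧ wooden(obj1) → has_feathers(obj1)]. ⇒ new: small(obj1), has_feathers(obj1).
[4] R13 [has_feathers(obj1) ∧ small(obj1) ∧ wooden(obj1) → flies(obj1)]. ⇒ new: flies(obj1).
Closure: {active(obj1), bird(obj1), blue(obj1), flagged(obj1), flies(obj1), has_feathers(obj1), large(obj1), metal(obj1), penguin(obj1), red(obj1), signed(obj1), small(obj1), valid(obj1), visible(obj1), wooden(obj1)} — 15 facts.

15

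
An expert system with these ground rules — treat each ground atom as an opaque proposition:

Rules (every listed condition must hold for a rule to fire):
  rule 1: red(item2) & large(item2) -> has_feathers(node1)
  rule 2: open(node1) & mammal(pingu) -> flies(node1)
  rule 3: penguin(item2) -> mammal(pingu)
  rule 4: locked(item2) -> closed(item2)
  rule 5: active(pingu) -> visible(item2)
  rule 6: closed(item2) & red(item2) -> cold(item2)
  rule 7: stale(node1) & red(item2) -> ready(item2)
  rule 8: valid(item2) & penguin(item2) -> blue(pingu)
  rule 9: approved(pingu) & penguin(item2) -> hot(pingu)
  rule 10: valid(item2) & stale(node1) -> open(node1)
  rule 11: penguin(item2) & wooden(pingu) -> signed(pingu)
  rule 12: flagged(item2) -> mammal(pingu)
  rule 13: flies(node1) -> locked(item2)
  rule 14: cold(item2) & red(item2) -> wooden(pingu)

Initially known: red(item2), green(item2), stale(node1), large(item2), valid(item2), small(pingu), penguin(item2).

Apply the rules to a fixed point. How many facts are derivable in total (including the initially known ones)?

18

Round 1: rule 1 [red(item2) & large(item2) -> has_feathers(node1)]; rule 3 [penguin(item2) -> mammal(pingu)]; rule 7 [stale(node1) & red(item2) -> ready(item2)]; rule 8 [valid(item2) & penguin(item2) -> blue(pingu)]; rule 10 [valid(item2) & stale(node1) -> open(node1)]. Adds has_feathers(node1), mammal(pingu), ready(item2), blue(pingu), open(node1).
Round 2: rule 2 [open(node1) & mammal(pingu) -> flies(node1)]. Adds flies(node1).
Round 3: rule 13 [flies(node1) -> locked(item2)]. Adds locked(item2).
Round 4: rule 4 [locked(item2) -> closed(item2)]. Adds closed(item2).
Round 5: rule 6 [closed(item2) & red(item2) -> cold(item2)]. Adds cold(item2).
Round 6: rule 14 [cold(item2) & red(item2) -> wooden(pingu)]. Adds wooden(pingu).
Round 7: rule 11 [penguin(item2) & wooden(pingu) -> signed(pingu)]. Adds signed(pingu).
Closure: {blue(pingu), closed(item2), cold(item2), flies(node1), green(item2), has_feathers(node1), large(item2), locked(item2), mammal(pingu), open(node1), penguin(item2), ready(item2), red(item2), signed(pingu), small(pingu), stale(node1), valid(item2), wooden(pingu)} — 18 facts.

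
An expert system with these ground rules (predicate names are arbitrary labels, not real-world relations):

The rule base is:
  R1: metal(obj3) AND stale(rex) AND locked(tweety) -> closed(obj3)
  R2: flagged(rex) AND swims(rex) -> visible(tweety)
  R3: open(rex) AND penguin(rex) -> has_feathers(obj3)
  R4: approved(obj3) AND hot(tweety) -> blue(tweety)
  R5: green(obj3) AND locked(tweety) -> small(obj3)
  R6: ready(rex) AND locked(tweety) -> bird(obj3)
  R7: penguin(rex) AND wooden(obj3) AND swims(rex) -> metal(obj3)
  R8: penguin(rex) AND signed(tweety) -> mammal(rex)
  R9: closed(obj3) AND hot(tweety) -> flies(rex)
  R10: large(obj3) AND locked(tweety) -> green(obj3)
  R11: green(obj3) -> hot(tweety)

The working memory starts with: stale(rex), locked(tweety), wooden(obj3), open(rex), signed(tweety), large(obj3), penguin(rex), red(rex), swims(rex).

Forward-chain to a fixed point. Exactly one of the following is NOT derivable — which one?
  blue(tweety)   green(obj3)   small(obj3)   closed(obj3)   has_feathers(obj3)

Round 1: R3 [open(rex) AND penguin(rex) -> has_feathers(obj3)]; R7 [penguin(rex) AND wooden(obj3) AND swims(rex) -> metal(obj3)]; R8 [penguin(rex) AND signed(tweety) -> mammal(rex)]; R10 [large(obj3) AND locked(tweety) -> green(obj3)]. Adds has_feathers(obj3), metal(obj3), mammal(rex), green(obj3).
Round 2: R1 [metal(obj3) AND stale(rex) AND locked(tweety) -> closed(obj3)]; R5 [green(obj3) AND locked(tweety) -> small(obj3)]; R11 [green(obj3) -> hot(tweety)]. Adds closed(obj3), small(obj3), hot(tweety).
Round 3: R9 [closed(obj3) AND hot(tweety) -> flies(rex)]. Adds flies(rex).
Derived: closed(obj3) (round 2), green(obj3) (round 1), small(obj3) (round 2), has_feathers(obj3) (round 1). blue(tweety) never appears in any round.

blue(tweety)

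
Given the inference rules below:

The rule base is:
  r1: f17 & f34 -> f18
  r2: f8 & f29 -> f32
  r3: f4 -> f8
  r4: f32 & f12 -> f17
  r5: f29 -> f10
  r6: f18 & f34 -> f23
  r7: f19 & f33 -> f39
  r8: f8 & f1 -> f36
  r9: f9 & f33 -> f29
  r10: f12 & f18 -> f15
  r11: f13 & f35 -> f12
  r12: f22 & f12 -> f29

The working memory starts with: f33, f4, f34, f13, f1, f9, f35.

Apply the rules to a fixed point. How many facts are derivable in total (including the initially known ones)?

Round 1: r3 [f4 -> f8]; r9 [f9 & f33 -> f29]; r11 [f13 & f35 -> f12]. New: f8, f29, f12.
Round 2: r2 [f8 & f29 -> f32]; r5 [f29 -> f10]; r8 [f8 & f1 -> f36]. New: f32, f10, f36.
Round 3: r4 [f32 & f12 -> f17]. New: f17.
Round 4: r1 [f17 & f34 -> f18]. New: f18.
Round 5: r6 [f18 & f34 -> f23]; r10 [f12 & f18 -> f15]. New: f23, f15.
Closure: {f1, f10, f12, f13, f15, f17, f18, f23, f29, f32, f33, f34, f35, f36, f4, f8, f9} — 17 facts.

17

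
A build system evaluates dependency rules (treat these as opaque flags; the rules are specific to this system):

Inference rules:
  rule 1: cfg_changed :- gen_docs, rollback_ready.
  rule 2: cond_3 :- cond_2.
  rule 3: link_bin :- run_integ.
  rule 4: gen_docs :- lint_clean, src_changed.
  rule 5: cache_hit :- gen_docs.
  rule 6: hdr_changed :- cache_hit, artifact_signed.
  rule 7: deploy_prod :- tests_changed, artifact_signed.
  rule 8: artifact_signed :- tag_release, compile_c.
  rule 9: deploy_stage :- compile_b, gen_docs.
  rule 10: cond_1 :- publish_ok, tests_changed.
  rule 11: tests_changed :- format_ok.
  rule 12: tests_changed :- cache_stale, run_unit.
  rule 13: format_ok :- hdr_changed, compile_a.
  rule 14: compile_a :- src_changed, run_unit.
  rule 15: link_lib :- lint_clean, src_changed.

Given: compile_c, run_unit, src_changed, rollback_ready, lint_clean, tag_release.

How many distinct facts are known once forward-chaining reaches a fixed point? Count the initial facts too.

16

Round 1 fires rule 4, rule 8, rule 14, rule 15, giving gen_docs, artifact_signed, compile_a, link_lib.
Round 2 fires rule 1, rule 5, giving cfg_changed, cache_hit.
Round 3 fires rule 6, giving hdr_changed.
Round 4 fires rule 13, giving format_ok.
Round 5 fires rule 11, giving tests_changed.
Round 6 fires rule 7, giving deploy_prod.
Closure: {artifact_signed, cache_hit, cfg_changed, compile_a, compile_c, deploy_prod, format_ok, gen_docs, hdr_changed, link_lib, lint_clean, rollback_ready, run_unit, src_changed, tag_release, tests_changed} — 16 facts.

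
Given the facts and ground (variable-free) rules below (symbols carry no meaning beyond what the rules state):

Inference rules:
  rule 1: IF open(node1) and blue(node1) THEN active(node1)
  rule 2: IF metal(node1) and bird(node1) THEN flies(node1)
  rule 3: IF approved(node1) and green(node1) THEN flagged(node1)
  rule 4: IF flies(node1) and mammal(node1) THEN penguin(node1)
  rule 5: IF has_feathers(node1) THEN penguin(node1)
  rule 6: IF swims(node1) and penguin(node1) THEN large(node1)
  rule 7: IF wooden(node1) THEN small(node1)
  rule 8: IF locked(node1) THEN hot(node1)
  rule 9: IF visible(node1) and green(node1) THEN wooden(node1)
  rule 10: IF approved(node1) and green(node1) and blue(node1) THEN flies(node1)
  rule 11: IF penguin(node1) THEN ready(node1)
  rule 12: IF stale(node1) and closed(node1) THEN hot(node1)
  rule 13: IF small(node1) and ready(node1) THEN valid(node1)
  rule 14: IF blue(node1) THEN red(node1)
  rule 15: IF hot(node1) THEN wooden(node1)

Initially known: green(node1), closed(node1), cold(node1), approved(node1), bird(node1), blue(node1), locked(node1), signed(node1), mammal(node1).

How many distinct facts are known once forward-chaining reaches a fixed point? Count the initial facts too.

Round 1: rule 3 [IF approved(node1) and green(node1) THEN flagged(node1)]; rule 8 [IF locked(node1) THEN hot(node1)]; rule 10 [IF approved(node1) and green(node1) and blue(node1) THEN flies(node1)]; rule 14 [IF blue(node1) THEN red(node1)]. Adds flagged(node1), hot(node1), flies(node1), red(node1).
Round 2: rule 4 [IF flies(node1) and mammal(node1) THEN penguin(node1)]; rule 15 [IF hot(node1) THEN wooden(node1)]. Adds penguin(node1), wooden(node1).
Round 3: rule 7 [IF wooden(node1) THEN small(node1)]; rule 11 [IF penguin(node1) THEN ready(node1)]. Adds small(node1), ready(node1).
Round 4: rule 13 [IF small(node1) and ready(node1) THEN valid(node1)]. Adds valid(node1).
Closure: {approved(node1), bird(node1), blue(node1), closed(node1), cold(node1), flagged(node1), flies(node1), green(node1), hot(node1), locked(node1), mammal(node1), penguin(node1), ready(node1), red(node1), signed(node1), small(node1), valid(node1), wooden(node1)} — 18 facts.

18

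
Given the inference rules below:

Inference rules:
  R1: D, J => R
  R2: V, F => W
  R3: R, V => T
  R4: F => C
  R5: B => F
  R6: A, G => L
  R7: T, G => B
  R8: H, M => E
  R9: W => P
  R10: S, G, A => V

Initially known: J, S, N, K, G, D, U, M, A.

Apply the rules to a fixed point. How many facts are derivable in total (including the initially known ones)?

Round 1: R1 [D, J => R]; R6 [A, G => L]; R10 [S, G, A => V]. New: R, L, V.
Round 2: R3 [R, V => T]. New: T.
Round 3: R7 [T, G => B]. New: B.
Round 4: R5 [B => F]. New: F.
Round 5: R2 [V, F => W]; R4 [F => C]. New: W, C.
Round 6: R9 [W => P]. New: P.
Closure: {A, B, C, D, F, G, J, K, L, M, N, P, R, S, T, U, V, W} — 18 facts.

18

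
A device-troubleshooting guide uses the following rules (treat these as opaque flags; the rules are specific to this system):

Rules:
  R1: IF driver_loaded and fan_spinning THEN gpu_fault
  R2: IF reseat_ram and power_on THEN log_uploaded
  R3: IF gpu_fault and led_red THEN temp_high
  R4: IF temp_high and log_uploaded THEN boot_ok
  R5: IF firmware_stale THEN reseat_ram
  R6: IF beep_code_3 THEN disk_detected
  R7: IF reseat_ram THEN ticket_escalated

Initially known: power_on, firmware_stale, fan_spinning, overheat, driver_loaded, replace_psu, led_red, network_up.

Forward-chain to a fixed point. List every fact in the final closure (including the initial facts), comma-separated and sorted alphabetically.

[1] R1 [IF driver_loaded and fan_spinning THEN gpu_fault]; R5 [IF firmware_stale THEN reseat_ram]. ⇒ new: gpu_fault, reseat_ram.
[2] R2 [IF reseat_ram and power_on THEN log_uploaded]; R3 [IF gpu_fault and led_red THEN temp_high]; R7 [IF reseat_ram THEN ticket_escalated]. ⇒ new: log_uploaded, temp_high, ticket_escalated.
[3] R4 [IF temp_high and log_uploaded THEN boot_ok]. ⇒ new: boot_ok.

boot_ok, driver_loaded, fan_spinning, firmware_stale, gpu_fault, led_red, log_uploaded, network_up, overheat, power_on, replace_psu, reseat_ram, temp_high, ticket_escalated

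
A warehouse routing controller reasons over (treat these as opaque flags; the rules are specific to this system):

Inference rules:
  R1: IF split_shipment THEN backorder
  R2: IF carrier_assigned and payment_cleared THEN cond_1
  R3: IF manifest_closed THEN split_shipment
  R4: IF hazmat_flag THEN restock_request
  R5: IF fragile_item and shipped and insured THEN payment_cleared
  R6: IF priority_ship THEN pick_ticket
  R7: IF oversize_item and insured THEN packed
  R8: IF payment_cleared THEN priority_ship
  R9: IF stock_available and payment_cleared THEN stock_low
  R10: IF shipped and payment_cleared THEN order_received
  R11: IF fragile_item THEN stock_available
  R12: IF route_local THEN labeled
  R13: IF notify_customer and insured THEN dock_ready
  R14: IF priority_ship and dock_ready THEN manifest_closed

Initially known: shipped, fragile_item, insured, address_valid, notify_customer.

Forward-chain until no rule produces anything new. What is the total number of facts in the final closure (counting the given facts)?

15

Round 1: R5 [IF fragile_item and shipped and insured THEN payment_cleared]; R11 [IF fragile_item THEN stock_available]; R13 [IF notify_customer and insured THEN dock_ready]. New: payment_cleared, stock_available, dock_ready.
Round 2: R8 [IF payment_cleared THEN priority_ship]; R9 [IF stock_available and payment_cleared THEN stock_low]; R10 [IF shipped and payment_cleared THEN order_received]. New: priority_ship, stock_low, order_received.
Round 3: R6 [IF priority_ship THEN pick_ticket]; R14 [IF priority_ship and dock_ready THEN manifest_closed]. New: pick_ticket, manifest_closed.
Round 4: R3 [IF manifest_closed THEN split_shipment]. New: split_shipment.
Round 5: R1 [IF split_shipment THEN backorder]. New: backorder.
Closure: {address_valid, backorder, dock_ready, fragile_item, insured, manifest_closed, notify_customer, order_received, payment_cleared, pick_ticket, priority_ship, shipped, split_shipment, stock_available, stock_low} — 15 facts.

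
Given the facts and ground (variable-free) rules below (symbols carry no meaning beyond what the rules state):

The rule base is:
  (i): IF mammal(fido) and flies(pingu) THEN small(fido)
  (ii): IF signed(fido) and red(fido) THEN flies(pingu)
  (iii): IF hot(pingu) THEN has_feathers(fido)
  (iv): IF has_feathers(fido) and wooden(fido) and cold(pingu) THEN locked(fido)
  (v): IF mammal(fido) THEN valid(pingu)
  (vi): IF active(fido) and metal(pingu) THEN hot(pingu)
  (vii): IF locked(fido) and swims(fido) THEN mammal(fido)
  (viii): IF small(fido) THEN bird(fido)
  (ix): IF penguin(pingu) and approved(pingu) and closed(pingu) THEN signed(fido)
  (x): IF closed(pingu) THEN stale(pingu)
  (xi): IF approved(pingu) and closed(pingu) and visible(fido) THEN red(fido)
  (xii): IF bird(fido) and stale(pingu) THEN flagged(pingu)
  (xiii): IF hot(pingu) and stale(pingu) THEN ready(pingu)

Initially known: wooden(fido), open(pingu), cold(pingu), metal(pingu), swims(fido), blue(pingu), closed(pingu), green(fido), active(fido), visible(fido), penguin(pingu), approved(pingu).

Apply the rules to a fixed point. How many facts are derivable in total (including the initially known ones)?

Round 1 — (vi), (ix), (x), (xi), derive hot(pingu), signed(fido), stale(pingu), red(fido).
Round 2 — (ii), (iii), (xiii), derive flies(pingu), has_feathers(fido), ready(pingu).
Round 3 — (iv), derive locked(fido).
Round 4 — (vii), derive mammal(fido).
Round 5 — (i), (v), derive small(fido), valid(pingu).
Round 6 — (viii), derive bird(fido).
Round 7 — (xii), derive flagged(pingu).
Closure: {active(fido), approved(pingu), bird(fido), blue(pingu), closed(pingu), cold(pingu), flagged(pingu), flies(pingu), green(fido), has_feathers(fido), hot(pingu), locked(fido), mammal(fido), metal(pingu), open(pingu), penguin(pingu), ready(pingu), red(fido), signed(fido), small(fido), stale(pingu), swims(fido), valid(pingu), visible(fido), wooden(fido)} — 25 facts.

25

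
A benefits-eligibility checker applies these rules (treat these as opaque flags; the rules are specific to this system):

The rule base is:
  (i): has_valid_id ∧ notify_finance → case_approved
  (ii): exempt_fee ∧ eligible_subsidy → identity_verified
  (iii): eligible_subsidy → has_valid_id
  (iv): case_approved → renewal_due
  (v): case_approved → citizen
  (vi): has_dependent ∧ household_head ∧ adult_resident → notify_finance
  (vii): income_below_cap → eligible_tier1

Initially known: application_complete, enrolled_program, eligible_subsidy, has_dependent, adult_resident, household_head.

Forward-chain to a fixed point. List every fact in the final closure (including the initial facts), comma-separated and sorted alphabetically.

Round 1 — (iii), (vi), derive has_valid_id, notify_finance.
Round 2 — (i), derive case_approved.
Round 3 — (iv), (v), derive renewal_due, citizen.

adult_resident, application_complete, case_approved, citizen, eligible_subsidy, enrolled_program, has_dependent, has_valid_id, household_head, notify_finance, renewal_due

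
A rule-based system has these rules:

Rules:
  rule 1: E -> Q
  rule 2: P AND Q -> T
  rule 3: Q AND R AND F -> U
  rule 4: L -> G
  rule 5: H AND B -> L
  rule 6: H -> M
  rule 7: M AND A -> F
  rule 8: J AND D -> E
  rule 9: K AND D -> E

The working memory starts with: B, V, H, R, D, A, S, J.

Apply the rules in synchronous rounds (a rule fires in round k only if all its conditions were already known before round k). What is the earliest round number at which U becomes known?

Round 1 — rule 5, rule 6, rule 8, derive L, M, E.
Round 2 — rule 1, rule 4, rule 7, derive Q, G, F.
Round 3 — rule 3, derive U.
U first appears in round 3.

3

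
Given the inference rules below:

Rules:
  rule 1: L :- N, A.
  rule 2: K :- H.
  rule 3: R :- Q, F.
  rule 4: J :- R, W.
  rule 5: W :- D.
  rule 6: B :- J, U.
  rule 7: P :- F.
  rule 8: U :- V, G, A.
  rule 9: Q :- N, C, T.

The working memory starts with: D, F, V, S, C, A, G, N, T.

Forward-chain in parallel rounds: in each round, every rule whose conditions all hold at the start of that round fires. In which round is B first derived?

4

Round 1 fires rule 1, rule 5, rule 7, rule 8, rule 9, giving L, W, P, U, Q.
Round 2 fires rule 3, giving R.
Round 3 fires rule 4, giving J.
Round 4 fires rule 6, giving B.
B first appears in round 4.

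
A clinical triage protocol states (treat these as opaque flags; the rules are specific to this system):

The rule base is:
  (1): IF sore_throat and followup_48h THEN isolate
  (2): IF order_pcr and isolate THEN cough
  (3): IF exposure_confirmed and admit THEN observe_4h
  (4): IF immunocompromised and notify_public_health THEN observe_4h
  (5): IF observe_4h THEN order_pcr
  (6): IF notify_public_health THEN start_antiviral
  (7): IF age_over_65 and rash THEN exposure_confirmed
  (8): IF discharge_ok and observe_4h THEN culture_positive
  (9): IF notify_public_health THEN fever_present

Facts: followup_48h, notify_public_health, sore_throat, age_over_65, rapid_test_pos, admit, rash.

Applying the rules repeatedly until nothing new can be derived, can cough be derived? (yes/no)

yes

[1] (1) [IF sore_throat and followup_48h THEN isolate]; (6) [IF notify_public_health THEN start_antiviral]; (7) [IF age_over_65 and rash THEN exposure_confirmed]; (9) [IF notify_public_health THEN fever_present]. ⇒ new: isolate, start_antiviral, exposure_confirmed, fever_present.
[2] (3) [IF exposure_confirmed and admit THEN observe_4h]. ⇒ new: observe_4h.
[3] (5) [IF observe_4h THEN order_pcr]. ⇒ new: order_pcr.
[4] (2) [IF order_pcr and isolate THEN cough]. ⇒ new: cough.
cough appears in round 4, so it is derivable.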